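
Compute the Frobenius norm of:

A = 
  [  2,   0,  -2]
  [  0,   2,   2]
||A||_F = 4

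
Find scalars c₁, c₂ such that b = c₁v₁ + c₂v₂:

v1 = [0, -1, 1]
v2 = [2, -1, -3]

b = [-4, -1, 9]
c1 = 3, c2 = -2

b = 3·v1 + -2·v2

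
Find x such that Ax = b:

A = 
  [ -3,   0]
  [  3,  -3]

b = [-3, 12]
Row reduce the augmented matrix [A|b]:
R2 → R2 + (1)·R1
REF = 
  [ -3,   0,  -3]
  [  0,  -3,   9]

Back-substitution:
x₂ = 9 / (-3) = -3
x₁ = (-3 - (0)(-3)) / (-3) = 1

x = [1, -3]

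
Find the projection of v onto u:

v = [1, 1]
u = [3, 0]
v·u = (1)(3) + (1)(0) = 3
u·u = (3)² + (0)² = 9
proj_u(v) = (v·u / u·u) × u = (3/9) × u = (1/3) × u

proj_u(v) = [1, 0]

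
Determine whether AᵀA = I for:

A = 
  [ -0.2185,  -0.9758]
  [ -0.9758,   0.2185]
Yes

AᵀA = 
  [  0.9999,   0]
  [  0,   0.9999]
≈ I (equal to I up to the 4-dp rounding of the entries)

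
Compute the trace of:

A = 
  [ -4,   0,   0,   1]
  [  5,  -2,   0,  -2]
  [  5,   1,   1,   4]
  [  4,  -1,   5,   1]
-4

tr(A) = -4 + -2 + 1 + 1 = -4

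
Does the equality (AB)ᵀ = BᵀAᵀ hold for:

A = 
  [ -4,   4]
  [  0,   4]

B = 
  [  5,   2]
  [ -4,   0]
Yes

(AB)ᵀ = 
  [-36, -16]
  [ -8,   0]

BᵀAᵀ = 
  [-36, -16]
  [ -8,   0]

Both sides are equal — this is the standard identity (AB)ᵀ = BᵀAᵀ, which holds for all A, B.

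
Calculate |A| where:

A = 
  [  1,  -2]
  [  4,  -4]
4

For a 2×2 matrix, det = ad - bc = (1)(-4) - (-2)(4) = 4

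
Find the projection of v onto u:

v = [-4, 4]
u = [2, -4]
v·u = (-4)(2) + (4)(-4) = -24
u·u = (2)² + (-4)² = 20
proj_u(v) = (v·u / u·u) × u = (-24/20) × u = (-6/5) × u

proj_u(v) = [-12/5, 24/5]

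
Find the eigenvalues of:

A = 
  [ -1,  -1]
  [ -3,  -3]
λ = 0, -4

tr(A) = -4, det(A) = 0
Characteristic polynomial: λ² - tr(A)λ + det(A) = λ² + 4λ
λ² + 4λ = λ(λ + 4)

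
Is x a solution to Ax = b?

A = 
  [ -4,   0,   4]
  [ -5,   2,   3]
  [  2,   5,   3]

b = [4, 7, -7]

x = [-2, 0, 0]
No

Ax = [8, 10, -4] ≠ b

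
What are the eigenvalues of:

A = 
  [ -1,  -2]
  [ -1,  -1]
tr(A) = -2, det(A) = -1
Characteristic polynomial: λ² - tr(A)λ + det(A) = λ² + 2λ - 1
λ² + 2λ - 1 = 0  ⇒  λ = (-2 ± √((2)² - 4·(-1)))/2 = (-2 ± √(8))/2
  = -1 + √2,  -1 - √2

λ = -1 + √2, -1 - √2  (≈ 0.4142, -2.414)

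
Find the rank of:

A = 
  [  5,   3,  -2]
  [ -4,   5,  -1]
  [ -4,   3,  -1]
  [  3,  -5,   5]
rank(A) = 3

Row reduce:
R2 → R2 + (4/5)·R1
R3 → R3 + (4/5)·R1
R4 → R4 - (3/5)·R1
R3 → R3 - (27/37)·R2
R4 → R4 + (34/37)·R2
R4 → R4 + (141/26)·R3
REF = 
  [     5,      3,     -2]
  [     0,   37/5,  -13/5]
  [     0,      0, -26/37]
  [     0,      0,      0]
Pivot columns: 1, 2, 3 → 3 pivots.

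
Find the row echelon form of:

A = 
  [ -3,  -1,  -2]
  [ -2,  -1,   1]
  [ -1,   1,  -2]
Row operations:
R2 → R2 - (2/3)·R1
R3 → R3 - (1/3)·R1
R3 → R3 + (4)·R2

Resulting echelon form:
REF = 
  [  -3,   -1,   -2]
  [   0, -1/3,  7/3]
  [   0,    0,    8]

Rank = 3 (number of non-zero pivot rows).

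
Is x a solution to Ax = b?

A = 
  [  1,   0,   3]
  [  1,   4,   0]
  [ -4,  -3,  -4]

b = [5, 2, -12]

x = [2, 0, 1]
Yes

Ax = [5, 2, -12] = b ✓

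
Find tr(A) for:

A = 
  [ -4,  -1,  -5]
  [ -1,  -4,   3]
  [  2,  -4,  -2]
-10

tr(A) = -4 + -4 + -2 = -10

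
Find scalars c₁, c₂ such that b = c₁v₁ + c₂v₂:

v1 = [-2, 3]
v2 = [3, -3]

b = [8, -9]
c1 = -1, c2 = 2

b = -1·v1 + 2·v2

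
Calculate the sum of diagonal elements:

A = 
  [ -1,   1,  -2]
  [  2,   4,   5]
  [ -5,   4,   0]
3

tr(A) = -1 + 4 + 0 = 3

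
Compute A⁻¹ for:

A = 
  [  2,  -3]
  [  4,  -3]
det(A) = (2)(-3) - (-3)(4) = 6
For a 2×2 matrix, A⁻¹ = (1/det(A)) · [[d, -b], [-c, a]]
    = (1/6) · [[-3, 3], [-4, 2]]

A⁻¹ = 
  [-1/2,  1/2]
  [-2/3,  1/3]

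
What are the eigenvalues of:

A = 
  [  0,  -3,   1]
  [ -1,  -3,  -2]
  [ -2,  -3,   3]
λ = 2, -1 + √13, -1 - √13  (≈ 2, 2.606, -4.606)

Characteristic polynomial: det(λI - A) = λ³ - 16λ + 24
Testing integer divisors of the constant term: p(2) = 0, so (λ - 2) is a factor:
p(λ) = (λ - 2)(λ² + 2λ - 12)
λ² + 2λ - 12 = 0  ⇒  λ = (-2 ± √((2)² - 4·(-12)))/2 = (-2 ± √(52))/2
  = -1 + √13,  -1 - √13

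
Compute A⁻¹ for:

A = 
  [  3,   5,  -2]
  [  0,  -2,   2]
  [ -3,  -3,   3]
det(A) = (3)·((-2)(3) - (2)(-3)) - (5)·((0)(3) - (2)(-3)) + (-2)·((0)(-3) - (-2)(-3))
  = (3)(0) - (5)(6) + (-2)(-6)
  = -18
det(A) = -18 ≠ 0, so A is invertible.

Cofactors Cᵢⱼ = (-1)ⁱ⁺ʲ·Mᵢⱼ:
C = 
  [  0,  -6,  -6]
  [ -9,   3,  -6]
  [  6,  -6,  -6]

adj(A) = Cᵀ:
adj(A) = 
  [  0,  -9,   6]
  [ -6,   3,  -6]
  [ -6,  -6,  -6]

A⁻¹ = (-1/18) · adj(A):
A⁻¹ = 
  [   0,  1/2, -1/3]
  [ 1/3, -1/6,  1/3]
  [ 1/3,  1/3,  1/3]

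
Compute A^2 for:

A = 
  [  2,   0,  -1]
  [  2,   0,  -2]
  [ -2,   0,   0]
A² = A·A:
A²[1,1] = (2)(2) + (0)(2) + (-1)(-2) = 6
A²[1,2] = (2)(0) + (0)(0) + (-1)(0) = 0
A²[1,3] = (2)(-1) + (0)(-2) + (-1)(0) = -2
A²[2,1] = (2)(2) + (0)(2) + (-2)(-2) = 8
A²[2,2] = (2)(0) + (0)(0) + (-2)(0) = 0
A²[2,3] = (2)(-1) + (0)(-2) + (-2)(0) = -2
A²[3,1] = (-2)(2) + (0)(2) + (0)(-2) = -4
A²[3,2] = (-2)(0) + (0)(0) + (0)(0) = 0
A²[3,3] = (-2)(-1) + (0)(-2) + (0)(0) = 2
A² = 
  [  6,   0,  -2]
  [  8,   0,  -2]
  [ -4,   0,   2]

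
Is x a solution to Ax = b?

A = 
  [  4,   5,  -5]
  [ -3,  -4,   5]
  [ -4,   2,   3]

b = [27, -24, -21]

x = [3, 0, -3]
Yes

Ax = [27, -24, -21] = b ✓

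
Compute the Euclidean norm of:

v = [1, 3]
3.162

||v||₂ = √((1)² + (3)²) = √10 = 3.162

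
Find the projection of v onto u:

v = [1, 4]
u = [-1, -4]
proj_u(v) = [1, 4]

v·u = (1)(-1) + (4)(-4) = -17
u·u = (-1)² + (-4)² = 17
proj_u(v) = (v·u / u·u) × u = (-17/17) × u = (-1) × u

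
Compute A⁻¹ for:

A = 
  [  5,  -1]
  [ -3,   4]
det(A) = (5)(4) - (-1)(-3) = 17
For a 2×2 matrix, A⁻¹ = (1/det(A)) · [[d, -b], [-c, a]]
    = (1/17) · [[4, 1], [3, 5]]

A⁻¹ = 
  [4/17, 1/17]
  [3/17, 5/17]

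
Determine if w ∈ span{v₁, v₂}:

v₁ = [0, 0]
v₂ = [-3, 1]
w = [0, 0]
Yes

Form the augmented matrix and row-reduce:
[v₁|v₂|w] = 
  [  0,  -3,   0]
  [  0,   1,   0]
R2 → R2 + (1/3)·R1
REF = 
  [  0,  -3,   0]
  [  0,   0,   0]

No row of the form [0 0 | nonzero], so the system is consistent. Back-substitution gives c₁ = 0, c₂ = 0: w = (0)·v₁ + (0)·v₂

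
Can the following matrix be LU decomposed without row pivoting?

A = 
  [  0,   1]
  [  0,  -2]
Yes.
The first column is zero, so A is already upper triangular: L = I, U = A.
L = 
  [  1,   0]
  [  0,   1]
U = 
  [  0,   1]
  [  0,  -2]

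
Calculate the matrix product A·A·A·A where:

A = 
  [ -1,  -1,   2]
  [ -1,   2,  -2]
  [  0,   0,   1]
A² = A·A:
A²[1,1] = (-1)(-1) + (-1)(-1) + (2)(0) = 2
A²[1,2] = (-1)(-1) + (-1)(2) + (2)(0) = -1
A²[1,3] = (-1)(2) + (-1)(-2) + (2)(1) = 2
A²[2,1] = (-1)(-1) + (2)(-1) + (-2)(0) = -1
A²[2,2] = (-1)(-1) + (2)(2) + (-2)(0) = 5
A²[2,3] = (-1)(2) + (2)(-2) + (-2)(1) = -8
A²[3,1] = (0)(-1) + (0)(-1) + (1)(0) = 0
A²[3,2] = (0)(-1) + (0)(2) + (1)(0) = 0
A²[3,3] = (0)(2) + (0)(-2) + (1)(1) = 1
A² = 
  [  2,  -1,   2]
  [ -1,   5,  -8]
  [  0,   0,   1]

A^3 = A^2·A:
A^3[1,1] = (2)(-1) + (-1)(-1) + (2)(0) = -1
A^3[1,2] = (2)(-1) + (-1)(2) + (2)(0) = -4
A^3[1,3] = (2)(2) + (-1)(-2) + (2)(1) = 8
A^3[2,1] = (-1)(-1) + (5)(-1) + (-8)(0) = -4
A^3[2,2] = (-1)(-1) + (5)(2) + (-8)(0) = 11
A^3[2,3] = (-1)(2) + (5)(-2) + (-8)(1) = -20
A^3[3,1] = (0)(-1) + (0)(-1) + (1)(0) = 0
A^3[3,2] = (0)(-1) + (0)(2) + (1)(0) = 0
A^3[3,3] = (0)(2) + (0)(-2) + (1)(1) = 1
A^3 = 
  [ -1,  -4,   8]
  [ -4,  11, -20]
  [  0,   0,   1]

A^4 = A^3·A:
A^4[1,1] = (-1)(-1) + (-4)(-1) + (8)(0) = 5
A^4[1,2] = (-1)(-1) + (-4)(2) + (8)(0) = -7
A^4[1,3] = (-1)(2) + (-4)(-2) + (8)(1) = 14
A^4[2,1] = (-4)(-1) + (11)(-1) + (-20)(0) = -7
A^4[2,2] = (-4)(-1) + (11)(2) + (-20)(0) = 26
A^4[2,3] = (-4)(2) + (11)(-2) + (-20)(1) = -50
A^4[3,1] = (0)(-1) + (0)(-1) + (1)(0) = 0
A^4[3,2] = (0)(-1) + (0)(2) + (1)(0) = 0
A^4[3,3] = (0)(2) + (0)(-2) + (1)(1) = 1
A^4 = 
  [  5,  -7,  14]
  [ -7,  26, -50]
  [  0,   0,   1]

Therefore
A^4 = 
  [  5,  -7,  14]
  [ -7,  26, -50]
  [  0,   0,   1]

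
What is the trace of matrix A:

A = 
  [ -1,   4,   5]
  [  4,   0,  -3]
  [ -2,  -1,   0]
-1

tr(A) = -1 + 0 + 0 = -1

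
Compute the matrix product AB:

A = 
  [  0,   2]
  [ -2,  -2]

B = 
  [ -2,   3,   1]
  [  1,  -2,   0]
A is 2×2 and B is 2×3, so AB is 2×3. Each entry is (row of A)·(column of B):
AB[1,1] = (0)(-2) + (2)(1) = 2
AB[1,2] = (0)(3) + (2)(-2) = -4
AB[1,3] = (0)(1) + (2)(0) = 0
AB[2,1] = (-2)(-2) + (-2)(1) = 2
AB[2,2] = (-2)(3) + (-2)(-2) = -2
AB[2,3] = (-2)(1) + (-2)(0) = -2

AB = 
  [  2,  -4,   0]
  [  2,  -2,  -2]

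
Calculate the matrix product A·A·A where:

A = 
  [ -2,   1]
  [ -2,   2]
A² = A·A:
A²[1,1] = (-2)(-2) + (1)(-2) = 2
A²[1,2] = (-2)(1) + (1)(2) = 0
A²[2,1] = (-2)(-2) + (2)(-2) = 0
A²[2,2] = (-2)(1) + (2)(2) = 2
A² = 
  [  2,   0]
  [  0,   2]

A^3 = A^2·A:
A^3[1,1] = (2)(-2) + (0)(-2) = -4
A^3[1,2] = (2)(1) + (0)(2) = 2
A^3[2,1] = (0)(-2) + (2)(-2) = -4
A^3[2,2] = (0)(1) + (2)(2) = 4
A^3 = 
  [ -4,   2]
  [ -4,   4]

Therefore
A^3 = 
  [ -4,   2]
  [ -4,   4]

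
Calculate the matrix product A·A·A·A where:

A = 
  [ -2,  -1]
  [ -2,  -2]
A² = A·A:
A²[1,1] = (-2)(-2) + (-1)(-2) = 6
A²[1,2] = (-2)(-1) + (-1)(-2) = 4
A²[2,1] = (-2)(-2) + (-2)(-2) = 8
A²[2,2] = (-2)(-1) + (-2)(-2) = 6
A² = 
  [  6,   4]
  [  8,   6]

A^3 = A^2·A:
A^3[1,1] = (6)(-2) + (4)(-2) = -20
A^3[1,2] = (6)(-1) + (4)(-2) = -14
A^3[2,1] = (8)(-2) + (6)(-2) = -28
A^3[2,2] = (8)(-1) + (6)(-2) = -20
A^3 = 
  [-20, -14]
  [-28, -20]

A^4 = A^3·A:
A^4[1,1] = (-20)(-2) + (-14)(-2) = 68
A^4[1,2] = (-20)(-1) + (-14)(-2) = 48
A^4[2,1] = (-28)(-2) + (-20)(-2) = 96
A^4[2,2] = (-28)(-1) + (-20)(-2) = 68
A^4 = 
  [ 68,  48]
  [ 96,  68]

Therefore
A^4 = 
  [ 68,  48]
  [ 96,  68]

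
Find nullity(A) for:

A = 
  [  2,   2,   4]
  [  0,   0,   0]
nullity(A) = 2

Row reduce:
(no row operations needed)
REF = 
  [  2,   2,   4]
  [  0,   0,   0]
Pivot columns: 1 → 1 pivot.
rank(A) = 1, so nullity(A) = 3 - 1 = 2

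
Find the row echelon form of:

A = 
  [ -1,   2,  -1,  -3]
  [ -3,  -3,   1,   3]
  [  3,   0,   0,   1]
Row operations:
R2 → R2 - (3)·R1
R3 → R3 + (3)·R1
R3 → R3 + (2/3)·R2

Resulting echelon form:
REF = 
  [  -1,    2,   -1,   -3]
  [   0,   -9,    4,   12]
  [   0,    0, -1/3,    0]

Rank = 3 (number of non-zero pivot rows).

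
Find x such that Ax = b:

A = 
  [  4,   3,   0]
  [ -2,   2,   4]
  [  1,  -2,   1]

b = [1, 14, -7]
x = [-2, 3, 1]

Row reduce the augmented matrix [A|b]:
R2 → R2 + (1/2)·R1
R3 → R3 - (1/4)·R1
R3 → R3 + (11/14)·R2
REF = 
  [   4,    3,    0,    1]
  [   0,  7/2,    4, 29/2]
  [   0,    0, 29/7, 29/7]

Back-substitution:
x₃ = (29/7) / (29/7) = 1
x₂ = (29/2 - (4)(1)) / (7/2) = 3
x₁ = (1 - (3)(3) - (0)(1)) / 4 = -2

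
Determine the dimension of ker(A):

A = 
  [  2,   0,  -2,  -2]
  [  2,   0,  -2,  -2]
nullity(A) = 3

Row reduce:
R2 → R2 - (1)·R1
REF = 
  [  2,   0,  -2,  -2]
  [  0,   0,   0,   0]
Pivot columns: 1 → 1 pivot.
rank(A) = 1, so nullity(A) = 4 - 1 = 3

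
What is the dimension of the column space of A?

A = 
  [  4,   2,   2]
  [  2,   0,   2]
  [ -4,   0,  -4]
Row reduce:
R2 → R2 - (1/2)·R1
R3 → R3 + (1)·R1
R3 → R3 + (2)·R2
REF = 
  [  4,   2,   2]
  [  0,  -1,   1]
  [  0,   0,   0]
Pivot columns: 1, 2 → 2 pivots.
dim(Col(A)) = number of pivot columns = 2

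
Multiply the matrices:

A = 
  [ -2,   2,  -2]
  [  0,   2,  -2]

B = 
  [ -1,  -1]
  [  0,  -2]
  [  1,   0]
A is 2×3 and B is 3×2, so AB is 2×2. Each entry is (row of A)·(column of B):
AB[1,1] = (-2)(-1) + (2)(0) + (-2)(1) = 0
AB[1,2] = (-2)(-1) + (2)(-2) + (-2)(0) = -2
AB[2,1] = (0)(-1) + (2)(0) + (-2)(1) = -2
AB[2,2] = (0)(-1) + (2)(-2) + (-2)(0) = -4

AB = 
  [  0,  -2]
  [ -2,  -4]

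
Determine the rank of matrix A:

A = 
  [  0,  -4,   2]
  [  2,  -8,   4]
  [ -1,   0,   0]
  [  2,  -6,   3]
rank(A) = 2

Row reduce:
Swap R1 ↔ R2
R3 → R3 + (1/2)·R1
R4 → R4 - (1)·R1
R3 → R3 - (1)·R2
R4 → R4 + (1/2)·R2
REF = 
  [  2,  -8,   4]
  [  0,  -4,   2]
  [  0,   0,   0]
  [  0,   0,   0]
Pivot columns: 1, 2 → 2 pivots.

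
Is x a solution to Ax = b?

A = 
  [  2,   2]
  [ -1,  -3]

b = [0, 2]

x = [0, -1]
No

Ax = [-2, 3] ≠ b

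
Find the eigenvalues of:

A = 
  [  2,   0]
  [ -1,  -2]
λ = 2, -2

tr(A) = 0, det(A) = -4
Characteristic polynomial: λ² - tr(A)λ + det(A) = λ² - 4
λ² - 4 = (λ + 2)(λ - 2)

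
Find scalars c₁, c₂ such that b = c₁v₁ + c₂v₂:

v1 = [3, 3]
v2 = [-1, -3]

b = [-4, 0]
c1 = -2, c2 = -2

b = -2·v1 + -2·v2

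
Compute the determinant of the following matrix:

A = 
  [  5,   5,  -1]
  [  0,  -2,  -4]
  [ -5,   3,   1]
Cofactor expansion along row 1:
det(A) = (5)·((-2)(1) - (-4)(3)) - (5)·((0)(1) - (-4)(-5)) + (-1)·((0)(3) - (-2)(-5))
  = (5)(10) - (5)(-20) + (-1)(-10)
  = 160

det(A) = 160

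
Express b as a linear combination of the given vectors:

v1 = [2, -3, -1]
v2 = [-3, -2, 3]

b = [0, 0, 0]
c1 = 0, c2 = 0

b = 0·v1 + 0·v2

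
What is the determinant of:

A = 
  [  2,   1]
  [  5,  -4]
For a 2×2 matrix, det = ad - bc = (2)(-4) - (1)(5) = -13

det(A) = -13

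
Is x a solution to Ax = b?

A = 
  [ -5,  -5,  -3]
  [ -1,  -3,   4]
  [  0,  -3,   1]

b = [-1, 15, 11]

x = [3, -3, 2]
No

Ax = [-6, 14, 11] ≠ b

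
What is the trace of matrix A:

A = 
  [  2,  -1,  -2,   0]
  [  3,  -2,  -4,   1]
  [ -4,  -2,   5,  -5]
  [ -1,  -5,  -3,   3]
8

tr(A) = 2 + -2 + 5 + 3 = 8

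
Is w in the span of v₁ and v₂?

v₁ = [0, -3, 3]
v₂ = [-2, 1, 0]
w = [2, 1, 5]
No

Form the augmented matrix and row-reduce:
[v₁|v₂|w] = 
  [  0,  -2,   2]
  [ -3,   1,   1]
  [  3,   0,   5]
Swap R1 ↔ R2
R3 → R3 + (1)·R1
R3 → R3 + (1/2)·R2
REF = 
  [ -3,   1,   1]
  [  0,  -2,   2]
  [  0,   0,   7]

Row 3 reads [0 0 | 7], i.e. 0 = 7, so the system is inconsistent and w ∉ span{v₁, v₂}.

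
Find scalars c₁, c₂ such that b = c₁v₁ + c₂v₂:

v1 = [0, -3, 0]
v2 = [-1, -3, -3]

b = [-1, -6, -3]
c1 = 1, c2 = 1

b = 1·v1 + 1·v2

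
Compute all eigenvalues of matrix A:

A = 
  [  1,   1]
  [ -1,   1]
λ = 1 + i, 1 - i  (≈ 1 + 1i, 1 - 1i)

tr(A) = 2, det(A) = 2
Characteristic polynomial: λ² - tr(A)λ + det(A) = λ² - 2λ + 2
λ² - 2λ + 2 = 0  ⇒  λ = (2 ± √((-2)² - 4·(2)))/2 = (2 ± √(-4))/2
  = 1 + i,  1 - i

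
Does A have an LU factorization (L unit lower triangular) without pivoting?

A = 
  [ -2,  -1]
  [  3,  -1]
Yes.
A[1,1] = -2 ≠ 0, so Gaussian elimination proceeds without a row swap: multiplier ℓ₂₁ = (3)/(-2) = -3/2, and U[2,2] = -1 - (-3/2)(-1) = -5/2.
L = 
  [   1,    0]
  [-3/2,    1]
U = 
  [  -2,   -1]
  [   0, -5/2]
Check row 2 of LU: [(-3/2)(-2), (-3/2)(-1) + (-5/2)] = [3, -1] = row 2 of A ✓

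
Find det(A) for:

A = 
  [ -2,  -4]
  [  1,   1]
For a 2×2 matrix, det = ad - bc = (-2)(1) - (-4)(1) = 2

det(A) = 2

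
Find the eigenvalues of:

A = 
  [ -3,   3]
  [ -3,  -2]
tr(A) = -5, det(A) = 15
Characteristic polynomial: λ² - tr(A)λ + det(A) = λ² + 5λ + 15
λ² + 5λ + 15 = 0  ⇒  λ = (-5 ± √((5)² - 4·(15)))/2 = (-5 ± √(-35))/2
  = (-5 + i√35)/2,  (-5 - i√35)/2

λ = (-5 + i√35)/2, (-5 - i√35)/2  (≈ -2.5 + 2.958i, -2.5 - 2.958i)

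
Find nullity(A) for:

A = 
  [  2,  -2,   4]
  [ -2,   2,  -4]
nullity(A) = 2

Row reduce:
R2 → R2 + (1)·R1
REF = 
  [  2,  -2,   4]
  [  0,   0,   0]
Pivot columns: 1 → 1 pivot.
rank(A) = 1, so nullity(A) = 3 - 1 = 2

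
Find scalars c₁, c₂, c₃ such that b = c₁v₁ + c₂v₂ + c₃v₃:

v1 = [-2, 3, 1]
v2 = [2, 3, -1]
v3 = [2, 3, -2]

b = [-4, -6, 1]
c1 = 0, c2 = -3, c3 = 1

b = 0·v1 + -3·v2 + 1·v3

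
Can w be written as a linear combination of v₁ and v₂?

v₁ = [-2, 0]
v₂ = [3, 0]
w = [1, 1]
No

Form the augmented matrix and row-reduce:
[v₁|v₂|w] = 
  [ -2,   3,   1]
  [  0,   0,   1]
(already in echelon form — no row operations needed)

Row 2 reads [0 0 | 1], i.e. 0 = 1, so the system is inconsistent and w ∉ span{v₁, v₂}.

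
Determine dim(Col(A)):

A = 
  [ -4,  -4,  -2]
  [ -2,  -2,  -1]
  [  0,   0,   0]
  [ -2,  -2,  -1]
Row reduce:
R2 → R2 - (1/2)·R1
R4 → R4 - (1/2)·R1
REF = 
  [ -4,  -4,  -2]
  [  0,   0,   0]
  [  0,   0,   0]
  [  0,   0,   0]
Pivot columns: 1 → 1 pivot.
dim(Col(A)) = number of pivot columns = 1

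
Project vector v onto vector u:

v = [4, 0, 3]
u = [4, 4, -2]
v·u = (4)(4) + (0)(4) + (3)(-2) = 10
u·u = (4)² + (4)² + (-2)² = 36
proj_u(v) = (v·u / u·u) × u = (10/36) × u = (5/18) × u

proj_u(v) = [10/9, 10/9, -5/9]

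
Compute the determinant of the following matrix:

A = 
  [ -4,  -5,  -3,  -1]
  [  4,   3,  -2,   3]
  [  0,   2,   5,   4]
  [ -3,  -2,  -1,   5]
150

Cofactor expansion along row 1: det(A) = a₁₁M₁₁ - a₁₂M₁₂ + a₁₃M₁₃ - a₁₄M₁₄

M₁₁ = det[[3, -2, 3]; [2, 5, 4]; [-2, -1, 5]]
  = (3)·((5)(5) - (4)(-1)) - (-2)·((2)(5) - (4)(-2)) + (3)·((2)(-1) - (5)(-2))
  = (3)(29) - (-2)(18) + (3)(8)
  = 147
M₁₂ = det[[4, -2, 3]; [0, 5, 4]; [-3, -1, 5]]
  = (4)·((5)(5) - (4)(-1)) - (-2)·((0)(5) - (4)(-3)) + (3)·((0)(-1) - (5)(-3))
  = (4)(29) - (-2)(12) + (3)(15)
  = 185
M₁₃ = det[[4, 3, 3]; [0, 2, 4]; [-3, -2, 5]]
  = (4)·((2)(5) - (4)(-2)) - (3)·((0)(5) - (4)(-3)) + (3)·((0)(-2) - (2)(-3))
  = (4)(18) - (3)(12) + (3)(6)
  = 54
M₁₄ = det[[4, 3, -2]; [0, 2, 5]; [-3, -2, -1]]
  = (4)·((2)(-1) - (5)(-2)) - (3)·((0)(-1) - (5)(-3)) + (-2)·((0)(-2) - (2)(-3))
  = (4)(8) - (3)(15) + (-2)(6)
  = -25

det(A) = (-4)(147) - (-5)(185) + (-3)(54) - (-1)(-25) = 150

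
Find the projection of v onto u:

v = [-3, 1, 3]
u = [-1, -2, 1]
v·u = (-3)(-1) + (1)(-2) + (3)(1) = 4
u·u = (-1)² + (-2)² + (1)² = 6
proj_u(v) = (v·u / u·u) × u = (4/6) × u = (2/3) × u

proj_u(v) = [-2/3, -4/3, 2/3]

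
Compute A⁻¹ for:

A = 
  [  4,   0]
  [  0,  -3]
det(A) = (4)(-3) - (0)(0) = -12
For a 2×2 matrix, A⁻¹ = (1/det(A)) · [[d, -b], [-c, a]]
    = (-1/12) · [[-3, 0], [0, 4]]

A⁻¹ = 
  [ 1/4,    0]
  [   0, -1/3]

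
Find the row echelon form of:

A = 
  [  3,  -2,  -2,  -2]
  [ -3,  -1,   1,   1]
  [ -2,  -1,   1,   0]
Row operations:
R2 → R2 + (1)·R1
R3 → R3 + (2/3)·R1
R3 → R3 - (7/9)·R2

Resulting echelon form:
REF = 
  [   3,   -2,   -2,   -2]
  [   0,   -3,   -1,   -1]
  [   0,    0,  4/9, -5/9]

Rank = 3 (number of non-zero pivot rows).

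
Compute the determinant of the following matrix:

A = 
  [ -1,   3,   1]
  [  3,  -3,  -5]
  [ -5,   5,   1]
44

Cofactor expansion along row 1:
det(A) = (-1)·((-3)(1) - (-5)(5)) - (3)·((3)(1) - (-5)(-5)) + (1)·((3)(5) - (-3)(-5))
  = (-1)(22) - (3)(-22) + (1)(0)
  = 44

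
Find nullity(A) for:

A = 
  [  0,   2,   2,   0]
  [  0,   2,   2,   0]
nullity(A) = 3

Row reduce:
R2 → R2 - (1)·R1
REF = 
  [  0,   2,   2,   0]
  [  0,   0,   0,   0]
Pivot columns: 2 → 1 pivot.
rank(A) = 1, so nullity(A) = 4 - 1 = 3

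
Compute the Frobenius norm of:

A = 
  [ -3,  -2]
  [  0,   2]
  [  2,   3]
||A||_F = 5.477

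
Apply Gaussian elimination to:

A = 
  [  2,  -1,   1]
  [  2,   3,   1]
Row operations:
R2 → R2 - (1)·R1

Resulting echelon form:
REF = 
  [  2,  -1,   1]
  [  0,   4,   0]

Rank = 2 (number of non-zero pivot rows).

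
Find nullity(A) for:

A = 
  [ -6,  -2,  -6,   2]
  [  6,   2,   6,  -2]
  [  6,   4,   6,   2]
nullity(A) = 2

Row reduce:
R2 → R2 + (1)·R1
R3 → R3 + (1)·R1
Swap R2 ↔ R3
REF = 
  [ -6,  -2,  -6,   2]
  [  0,   2,   0,   4]
  [  0,   0,   0,   0]
Pivot columns: 1, 2 → 2 pivots.
rank(A) = 2, so nullity(A) = 4 - 2 = 2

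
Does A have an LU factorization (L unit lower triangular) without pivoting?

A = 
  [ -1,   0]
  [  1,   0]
Yes.
A[1,1] = -1 ≠ 0, so Gaussian elimination proceeds without a row swap: multiplier ℓ₂₁ = (1)/(-1) = -1, and U[2,2] = 0 - (-1)(0) = 0.
L = 
  [  1,   0]
  [ -1,   1]
U = 
  [ -1,   0]
  [  0,   0]
Check row 2 of LU: [(-1)(-1), (-1)(0) + 0] = [1, 0] = row 2 of A ✓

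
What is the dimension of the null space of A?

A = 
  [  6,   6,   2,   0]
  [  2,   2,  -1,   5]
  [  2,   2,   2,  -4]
nullity(A) = 2

Row reduce:
R2 → R2 - (1/3)·R1
R3 → R3 - (1/3)·R1
R3 → R3 + (4/5)·R2
REF = 
  [   6,    6,    2,    0]
  [   0,    0, -5/3,    5]
  [   0,    0,    0,    0]
Pivot columns: 1, 3 → 2 pivots.
rank(A) = 2, so nullity(A) = 4 - 2 = 2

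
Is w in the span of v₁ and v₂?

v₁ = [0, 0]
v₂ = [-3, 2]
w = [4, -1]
No

Form the augmented matrix and row-reduce:
[v₁|v₂|w] = 
  [  0,  -3,   4]
  [  0,   2,  -1]
R2 → R2 + (2/3)·R1
REF = 
  [  0,  -3,   4]
  [  0,   0, 5/3]

Row 2 reads [0 0 | 5/3], i.e. 0 = 5/3, so the system is inconsistent and w ∉ span{v₁, v₂}.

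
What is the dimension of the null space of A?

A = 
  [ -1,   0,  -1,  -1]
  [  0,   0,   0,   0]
nullity(A) = 3

Row reduce:
(no row operations needed)
REF = 
  [ -1,   0,  -1,  -1]
  [  0,   0,   0,   0]
Pivot columns: 1 → 1 pivot.
rank(A) = 1, so nullity(A) = 4 - 1 = 3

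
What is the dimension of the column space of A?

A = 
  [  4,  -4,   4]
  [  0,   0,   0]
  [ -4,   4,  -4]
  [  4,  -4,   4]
dim(Col(A)) = 1

Row reduce:
R3 → R3 + (1)·R1
R4 → R4 - (1)·R1
REF = 
  [  4,  -4,   4]
  [  0,   0,   0]
  [  0,   0,   0]
  [  0,   0,   0]
Pivot columns: 1 → 1 pivot.
dim(Col(A)) = number of pivot columns = 1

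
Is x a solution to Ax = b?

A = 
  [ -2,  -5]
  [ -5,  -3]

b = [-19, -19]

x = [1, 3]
No

Ax = [-17, -14] ≠ b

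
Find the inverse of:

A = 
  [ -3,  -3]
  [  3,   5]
det(A) = (-3)(5) - (-3)(3) = -6
For a 2×2 matrix, A⁻¹ = (1/det(A)) · [[d, -b], [-c, a]]
    = (-1/6) · [[5, 3], [-3, -3]]

A⁻¹ = 
  [-5/6, -1/2]
  [ 1/2,  1/2]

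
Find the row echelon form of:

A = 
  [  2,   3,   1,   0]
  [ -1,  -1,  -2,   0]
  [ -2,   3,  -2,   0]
Row operations:
R2 → R2 + (1/2)·R1
R3 → R3 + (1)·R1
R3 → R3 - (12)·R2

Resulting echelon form:
REF = 
  [   2,    3,    1,    0]
  [   0,  1/2, -3/2,    0]
  [   0,    0,   17,    0]

Rank = 3 (number of non-zero pivot rows).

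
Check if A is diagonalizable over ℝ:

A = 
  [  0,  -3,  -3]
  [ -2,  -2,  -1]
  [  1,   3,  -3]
No

Characteristic polynomial: det(λI - A) = λ³ + 5λ² + 6λ - 33
By the rational root theorem any rational root is an integer dividing 33; none of those is a root, so p(λ) has no rational roots and hence (being an irreducible cubic) no repeated roots.
Discriminant of the cubic: Δ = -30687
Δ < 0 ⇒ one real eigenvalue and a complex-conjugate pair: λ ≈ -3.402 + 2.59i, -3.402 - 2.59i, 1.805
Has complex eigenvalues (not diagonalizable over ℝ).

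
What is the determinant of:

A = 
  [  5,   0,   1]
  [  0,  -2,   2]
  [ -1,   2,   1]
-32

Cofactor expansion along row 1:
det(A) = (5)·((-2)(1) - (2)(2)) - (0)·((0)(1) - (2)(-1)) + (1)·((0)(2) - (-2)(-1))
  = (5)(-6) - (0)(2) + (1)(-2)
  = -32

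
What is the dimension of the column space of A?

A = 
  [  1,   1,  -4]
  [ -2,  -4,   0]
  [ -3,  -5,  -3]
dim(Col(A)) = 3

Row reduce:
R2 → R2 + (2)·R1
R3 → R3 + (3)·R1
R3 → R3 - (1)·R2
REF = 
  [  1,   1,  -4]
  [  0,  -2,  -8]
  [  0,   0,  -7]
Pivot columns: 1, 2, 3 → 3 pivots.
dim(Col(A)) = number of pivot columns = 3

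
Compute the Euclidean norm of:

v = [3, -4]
5

||v||₂ = √((3)² + (-4)²) = √25 = 5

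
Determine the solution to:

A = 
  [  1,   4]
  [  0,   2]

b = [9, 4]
x = [1, 2]

Row reduce the augmented matrix [A|b]:
(already in echelon form)
REF = 
  [  1,   4,   9]
  [  0,   2,   4]

Back-substitution:
x₂ = 4 / 2 = 2
x₁ = (9 - (4)(2)) / 1 = 1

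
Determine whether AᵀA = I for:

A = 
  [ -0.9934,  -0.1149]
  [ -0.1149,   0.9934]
Yes

AᵀA = 
  [  1,   0]
  [  0,   1]
≈ I (equal to I up to the 4-dp rounding of the entries)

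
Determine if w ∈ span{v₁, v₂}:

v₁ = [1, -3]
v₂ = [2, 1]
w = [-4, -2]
Yes

Form the augmented matrix and row-reduce:
[v₁|v₂|w] = 
  [  1,   2,  -4]
  [ -3,   1,  -2]
R2 → R2 + (3)·R1
REF = 
  [  1,   2,  -4]
  [  0,   7, -14]

No row of the form [0 0 | nonzero], so the system is consistent. Back-substitution gives c₁ = 0, c₂ = -2: w = (0)·v₁ + (-2)·v₂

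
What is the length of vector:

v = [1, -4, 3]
5.099

||v||₂ = √((1)² + (-4)² + (3)²) = √26 = 5.099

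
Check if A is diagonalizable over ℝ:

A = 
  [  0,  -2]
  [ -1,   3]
Yes

tr(A) = 3, det(A) = -2
Characteristic polynomial: λ² - tr(A)λ + det(A) = λ² - 3λ - 2
λ² - 3λ - 2 = 0  ⇒  λ = (3 ± √((-3)² - 4·(-2)))/2 = (3 ± √(17))/2
  = (3 + √17)/2,  (3 - √17)/2
Eigenvalues: (3 + √17)/2, (3 - √17)/2  (≈ 3.562, -0.5616)
The two irrational eigenvalues are distinct (simple), so each has alg. mult. = geom. mult. = 1.
Sum of geometric multiplicities equals n, so A has n independent eigenvectors.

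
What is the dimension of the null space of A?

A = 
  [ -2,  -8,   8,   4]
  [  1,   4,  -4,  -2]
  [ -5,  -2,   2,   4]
nullity(A) = 2

Row reduce:
R2 → R2 + (1/2)·R1
R3 → R3 - (5/2)·R1
Swap R2 ↔ R3
REF = 
  [ -2,  -8,   8,   4]
  [  0,  18, -18,  -6]
  [  0,   0,   0,   0]
Pivot columns: 1, 2 → 2 pivots.
rank(A) = 2, so nullity(A) = 4 - 2 = 2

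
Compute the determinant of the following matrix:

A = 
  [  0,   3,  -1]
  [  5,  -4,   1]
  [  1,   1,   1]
-21

Cofactor expansion along row 1:
det(A) = (0)·((-4)(1) - (1)(1)) - (3)·((5)(1) - (1)(1)) + (-1)·((5)(1) - (-4)(1))
  = (0)(-5) - (3)(4) + (-1)(9)
  = -21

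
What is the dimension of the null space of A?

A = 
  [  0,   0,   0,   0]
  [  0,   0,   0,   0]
nullity(A) = 4

Row reduce:
(no row operations needed)
REF = 
  [  0,   0,   0,   0]
  [  0,   0,   0,   0]
Pivot columns: none → 0 pivots.
rank(A) = 0, so nullity(A) = 4 - 0 = 4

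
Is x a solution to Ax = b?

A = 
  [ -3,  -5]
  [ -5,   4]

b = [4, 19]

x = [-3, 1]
Yes

Ax = [4, 19] = b ✓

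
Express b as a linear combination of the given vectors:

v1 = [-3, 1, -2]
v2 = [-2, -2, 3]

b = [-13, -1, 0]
c1 = 3, c2 = 2

b = 3·v1 + 2·v2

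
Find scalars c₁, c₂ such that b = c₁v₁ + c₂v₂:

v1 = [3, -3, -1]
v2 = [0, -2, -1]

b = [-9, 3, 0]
c1 = -3, c2 = 3

b = -3·v1 + 3·v2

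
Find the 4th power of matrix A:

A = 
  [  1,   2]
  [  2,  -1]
A^4 = 
  [ 25,   0]
  [  0,  25]

A² = A·A:
A²[1,1] = (1)(1) + (2)(2) = 5
A²[1,2] = (1)(2) + (2)(-1) = 0
A²[2,1] = (2)(1) + (-1)(2) = 0
A²[2,2] = (2)(2) + (-1)(-1) = 5
A² = 
  [  5,   0]
  [  0,   5]

A^3 = A^2·A:
A^3[1,1] = (5)(1) + (0)(2) = 5
A^3[1,2] = (5)(2) + (0)(-1) = 10
A^3[2,1] = (0)(1) + (5)(2) = 10
A^3[2,2] = (0)(2) + (5)(-1) = -5
A^3 = 
  [  5,  10]
  [ 10,  -5]

A^4 = A^3·A:
A^4[1,1] = (5)(1) + (10)(2) = 25
A^4[1,2] = (5)(2) + (10)(-1) = 0
A^4[2,1] = (10)(1) + (-5)(2) = 0
A^4[2,2] = (10)(2) + (-5)(-1) = 25
A^4 = 
  [ 25,   0]
  [  0,  25]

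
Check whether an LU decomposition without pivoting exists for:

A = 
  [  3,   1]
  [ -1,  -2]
Yes.
A[1,1] = 3 ≠ 0, so Gaussian elimination proceeds without a row swap: multiplier ℓ₂₁ = (-1)/(3) = -1/3, and U[2,2] = -2 - (-1/3)(1) = -5/3.
L = 
  [   1,    0]
  [-1/3,    1]
U = 
  [   3,    1]
  [   0, -5/3]
Check row 2 of LU: [(-1/3)(3), (-1/3)(1) + (-5/3)] = [-1, -2] = row 2 of A ✓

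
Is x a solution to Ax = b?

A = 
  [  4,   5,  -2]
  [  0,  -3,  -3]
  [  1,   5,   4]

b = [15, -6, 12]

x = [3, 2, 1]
No

Ax = [20, -9, 17] ≠ b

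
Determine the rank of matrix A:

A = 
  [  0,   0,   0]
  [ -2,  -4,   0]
rank(A) = 1

Row reduce:
Swap R1 ↔ R2
REF = 
  [ -2,  -4,   0]
  [  0,   0,   0]
Pivot columns: 1 → 1 pivot.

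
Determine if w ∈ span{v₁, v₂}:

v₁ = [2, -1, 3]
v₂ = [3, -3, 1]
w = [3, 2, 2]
No

Form the augmented matrix and row-reduce:
[v₁|v₂|w] = 
  [  2,   3,   3]
  [ -1,  -3,   2]
  [  3,   1,   2]
R2 → R2 + (1/2)·R1
R3 → R3 - (3/2)·R1
R3 → R3 - (7/3)·R2
REF = 
  [    2,     3,     3]
  [    0,  -3/2,   7/2]
  [    0,     0, -32/3]

Row 3 reads [0 0 | -32/3], i.e. 0 = -32/3, so the system is inconsistent and w ∉ span{v₁, v₂}.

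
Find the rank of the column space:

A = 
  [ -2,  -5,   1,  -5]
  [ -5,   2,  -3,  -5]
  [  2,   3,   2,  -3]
dim(Col(A)) = 3

Row reduce:
R2 → R2 - (5/2)·R1
R3 → R3 + (1)·R1
R3 → R3 + (4/29)·R2
REF = 
  [     -2,      -5,       1,      -5]
  [      0,    29/2,   -11/2,    15/2]
  [      0,       0,   65/29, -202/29]
Pivot columns: 1, 2, 3 → 3 pivots.
dim(Col(A)) = number of pivot columns = 3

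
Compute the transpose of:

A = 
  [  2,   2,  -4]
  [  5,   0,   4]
Aᵀ = 
  [  2,   5]
  [  2,   0]
  [ -4,   4]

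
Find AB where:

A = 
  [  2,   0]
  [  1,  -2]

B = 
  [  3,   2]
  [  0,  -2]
AB = 
  [  6,   4]
  [  3,   6]

A is 2×2 and B is 2×2, so AB is 2×2. Each entry is (row of A)·(column of B):
AB[1,1] = (2)(3) + (0)(0) = 6
AB[1,2] = (2)(2) + (0)(-2) = 4
AB[2,1] = (1)(3) + (-2)(0) = 3
AB[2,2] = (1)(2) + (-2)(-2) = 6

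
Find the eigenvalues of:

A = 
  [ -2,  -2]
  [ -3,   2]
tr(A) = 0, det(A) = -10
Characteristic polynomial: λ² - tr(A)λ + det(A) = λ² - 10
λ² - 10 = 0  ⇒  λ = (0 ± √((0)² - 4·(-10)))/2 = (0 ± √(40))/2
  = √10,  -√10

λ = √10, -√10  (≈ 3.162, -3.162)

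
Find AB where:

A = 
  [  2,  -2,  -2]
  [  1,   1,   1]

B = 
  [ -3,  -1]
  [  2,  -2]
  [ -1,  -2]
A is 2×3 and B is 3×2, so AB is 2×2. Each entry is (row of A)·(column of B):
AB[1,1] = (2)(-3) + (-2)(2) + (-2)(-1) = -8
AB[1,2] = (2)(-1) + (-2)(-2) + (-2)(-2) = 6
AB[2,1] = (1)(-3) + (1)(2) + (1)(-1) = -2
AB[2,2] = (1)(-1) + (1)(-2) + (1)(-2) = -5

AB = 
  [ -8,   6]
  [ -2,  -5]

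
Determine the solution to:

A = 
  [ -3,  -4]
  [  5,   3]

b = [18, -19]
x = [-2, -3]

Row reduce the augmented matrix [A|b]:
R2 → R2 + (5/3)·R1
REF = 
  [   -3,    -4,    18]
  [    0, -11/3,    11]

Back-substitution:
x₂ = 11 / (-11/3) = -3
x₁ = (18 - (-4)(-3)) / (-3) = -2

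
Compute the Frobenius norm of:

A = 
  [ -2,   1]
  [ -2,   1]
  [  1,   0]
||A||_F = 3.317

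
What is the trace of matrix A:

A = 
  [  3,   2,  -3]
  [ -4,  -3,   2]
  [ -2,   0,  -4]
-4

tr(A) = 3 + -3 + -4 = -4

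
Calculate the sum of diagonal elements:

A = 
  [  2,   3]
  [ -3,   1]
3

tr(A) = 2 + 1 = 3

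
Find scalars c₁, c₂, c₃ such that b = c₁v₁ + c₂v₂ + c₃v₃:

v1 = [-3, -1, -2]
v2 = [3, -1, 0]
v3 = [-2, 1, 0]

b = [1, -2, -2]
c1 = 1, c2 = 2, c3 = 1

b = 1·v1 + 2·v2 + 1·v3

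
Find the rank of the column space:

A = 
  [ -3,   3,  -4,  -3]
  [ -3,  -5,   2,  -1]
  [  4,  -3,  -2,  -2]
Row reduce:
R2 → R2 - (1)·R1
R3 → R3 + (4/3)·R1
R3 → R3 + (1/8)·R2
REF = 
  [    -3,      3,     -4,     -3]
  [     0,     -8,      6,      2]
  [     0,      0, -79/12,  -23/4]
Pivot columns: 1, 2, 3 → 3 pivots.
dim(Col(A)) = number of pivot columns = 3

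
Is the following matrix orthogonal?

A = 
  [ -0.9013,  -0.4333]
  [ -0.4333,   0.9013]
Yes

AᵀA = 
  [  1.0001,   0]
  [  0,   1.0001]
≈ I (equal to I up to the 4-dp rounding of the entries)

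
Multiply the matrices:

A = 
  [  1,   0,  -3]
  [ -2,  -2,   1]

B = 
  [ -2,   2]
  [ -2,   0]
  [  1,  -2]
AB = 
  [ -5,   8]
  [  9,  -6]

A is 2×3 and B is 3×2, so AB is 2×2. Each entry is (row of A)·(column of B):
AB[1,1] = (1)(-2) + (0)(-2) + (-3)(1) = -5
AB[1,2] = (1)(2) + (0)(0) + (-3)(-2) = 8
AB[2,1] = (-2)(-2) + (-2)(-2) + (1)(1) = 9
AB[2,2] = (-2)(2) + (-2)(0) + (1)(-2) = -6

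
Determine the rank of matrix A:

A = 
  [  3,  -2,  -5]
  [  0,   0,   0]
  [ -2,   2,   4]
rank(A) = 2

Row reduce:
R3 → R3 + (2/3)·R1
Swap R2 ↔ R3
REF = 
  [  3,  -2,  -5]
  [  0, 2/3, 2/3]
  [  0,   0,   0]
Pivot columns: 1, 2 → 2 pivots.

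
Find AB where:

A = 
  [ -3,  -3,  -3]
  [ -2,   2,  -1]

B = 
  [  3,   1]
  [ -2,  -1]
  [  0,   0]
AB = 
  [ -3,   0]
  [-10,  -4]

A is 2×3 and B is 3×2, so AB is 2×2. Each entry is (row of A)·(column of B):
AB[1,1] = (-3)(3) + (-3)(-2) + (-3)(0) = -3
AB[1,2] = (-3)(1) + (-3)(-1) + (-3)(0) = 0
AB[2,1] = (-2)(3) + (2)(-2) + (-1)(0) = -10
AB[2,2] = (-2)(1) + (2)(-1) + (-1)(0) = -4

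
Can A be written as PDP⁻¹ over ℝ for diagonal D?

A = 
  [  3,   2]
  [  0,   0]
Yes

tr(A) = 3, det(A) = 0
Characteristic polynomial: λ² - tr(A)λ + det(A) = λ² - 3λ
λ² - 3λ = λ(λ - 3)
Eigenvalues: 3, 0
λ=0: alg. mult. = 1, geom. mult. = 2 - rank(A - (0)I) = 2 - 1 = 1
λ=3: alg. mult. = 1, geom. mult. = 2 - rank(A - (3)I) = 2 - 1 = 1
Sum of geometric multiplicities equals n, so A has n independent eigenvectors.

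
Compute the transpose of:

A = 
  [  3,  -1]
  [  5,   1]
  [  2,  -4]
Aᵀ = 
  [  3,   5,   2]
  [ -1,   1,  -4]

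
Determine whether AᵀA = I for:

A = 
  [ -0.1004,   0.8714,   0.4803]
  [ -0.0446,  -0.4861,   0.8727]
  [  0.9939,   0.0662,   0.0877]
Yes

AᵀA = 
  [  0.9999,   0,   0]
  [  0,   1,   0.0001]
  [  0,   0.0001,   1]
≈ I (equal to I up to the 4-dp rounding of the entries)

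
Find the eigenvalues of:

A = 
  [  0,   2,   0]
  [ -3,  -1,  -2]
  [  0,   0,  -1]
Characteristic polynomial: det(λI - A) = λ³ + 2λ² + 7λ + 6
Testing integer divisors of the constant term: p(-1) = 0, so (λ + 1) is a factor:
p(λ) = (λ + 1)(λ² + λ + 6)
λ² + λ + 6 = 0  ⇒  λ = (-1 ± √((1)² - 4·(6)))/2 = (-1 ± √(-23))/2
  = (-1 + i√23)/2,  (-1 - i√23)/2

λ = -1, (-1 + i√23)/2, (-1 - i√23)/2  (≈ -1, -0.5 + 2.398i, -0.5 - 2.398i)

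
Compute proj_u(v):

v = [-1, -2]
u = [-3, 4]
proj_u(v) = [3/5, -4/5]

v·u = (-1)(-3) + (-2)(4) = -5
u·u = (-3)² + (4)² = 25
proj_u(v) = (v·u / u·u) × u = (-5/25) × u = (-1/5) × u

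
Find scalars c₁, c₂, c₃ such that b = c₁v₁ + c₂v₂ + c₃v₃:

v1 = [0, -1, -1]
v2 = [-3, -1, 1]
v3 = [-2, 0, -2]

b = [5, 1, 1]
c1 = 0, c2 = -1, c3 = -1

b = 0·v1 + -1·v2 + -1·v3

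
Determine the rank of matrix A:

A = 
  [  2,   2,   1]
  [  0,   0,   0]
rank(A) = 1

Row reduce:
(no row operations needed)
REF = 
  [  2,   2,   1]
  [  0,   0,   0]
Pivot columns: 1 → 1 pivot.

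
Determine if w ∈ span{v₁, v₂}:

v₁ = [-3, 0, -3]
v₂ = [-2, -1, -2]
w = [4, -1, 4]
Yes

Form the augmented matrix and row-reduce:
[v₁|v₂|w] = 
  [ -3,  -2,   4]
  [  0,  -1,  -1]
  [ -3,  -2,   4]
R3 → R3 - (1)·R1
REF = 
  [ -3,  -2,   4]
  [  0,  -1,  -1]
  [  0,   0,   0]

No row of the form [0 0 | nonzero], so the system is consistent. Back-substitution gives c₁ = -2, c₂ = 1: w = (-2)·v₁ + (1)·v₂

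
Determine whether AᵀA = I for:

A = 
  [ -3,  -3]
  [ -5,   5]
No

AᵀA = 
  [ 34, -16]
  [-16,  34]
≠ I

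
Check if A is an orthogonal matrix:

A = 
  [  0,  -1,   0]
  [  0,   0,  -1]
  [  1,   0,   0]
Yes

AᵀA = 
  [  1,   0,   0]
  [  0,   1,   0]
  [  0,   0,   1]
= I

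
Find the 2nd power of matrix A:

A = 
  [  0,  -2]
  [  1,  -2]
A² = A·A:
A²[1,1] = (0)(0) + (-2)(1) = -2
A²[1,2] = (0)(-2) + (-2)(-2) = 4
A²[2,1] = (1)(0) + (-2)(1) = -2
A²[2,2] = (1)(-2) + (-2)(-2) = 2
A² = 
  [ -2,   4]
  [ -2,   2]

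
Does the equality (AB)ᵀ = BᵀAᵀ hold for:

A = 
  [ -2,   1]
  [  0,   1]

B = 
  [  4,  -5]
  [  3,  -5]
Yes

(AB)ᵀ = 
  [ -5,   3]
  [  5,  -5]

BᵀAᵀ = 
  [ -5,   3]
  [  5,  -5]

Both sides are equal — this is the standard identity (AB)ᵀ = BᵀAᵀ, which holds for all A, B.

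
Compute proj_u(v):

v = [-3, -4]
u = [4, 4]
proj_u(v) = [-7/2, -7/2]

v·u = (-3)(4) + (-4)(4) = -28
u·u = (4)² + (4)² = 32
proj_u(v) = (v·u / u·u) × u = (-28/32) × u = (-7/8) × u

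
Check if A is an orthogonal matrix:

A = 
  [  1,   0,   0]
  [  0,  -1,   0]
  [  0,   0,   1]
Yes

AᵀA = 
  [  1,   0,   0]
  [  0,   1,   0]
  [  0,   0,   1]
= I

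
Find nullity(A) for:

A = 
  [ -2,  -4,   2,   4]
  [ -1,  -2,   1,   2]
nullity(A) = 3

Row reduce:
R2 → R2 - (1/2)·R1
REF = 
  [ -2,  -4,   2,   4]
  [  0,   0,   0,   0]
Pivot columns: 1 → 1 pivot.
rank(A) = 1, so nullity(A) = 4 - 1 = 3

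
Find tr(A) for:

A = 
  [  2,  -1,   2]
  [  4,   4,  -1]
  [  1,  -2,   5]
11

tr(A) = 2 + 4 + 5 = 11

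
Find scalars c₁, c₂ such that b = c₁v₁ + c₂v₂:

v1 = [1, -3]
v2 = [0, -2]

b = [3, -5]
c1 = 3, c2 = -2

b = 3·v1 + -2·v2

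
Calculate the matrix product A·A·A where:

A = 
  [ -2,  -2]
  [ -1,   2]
A^3 = 
  [-12, -12]
  [ -6,  12]

A² = A·A:
A²[1,1] = (-2)(-2) + (-2)(-1) = 6
A²[1,2] = (-2)(-2) + (-2)(2) = 0
A²[2,1] = (-1)(-2) + (2)(-1) = 0
A²[2,2] = (-1)(-2) + (2)(2) = 6
A² = 
  [  6,   0]
  [  0,   6]

A^3 = A^2·A:
A^3[1,1] = (6)(-2) + (0)(-1) = -12
A^3[1,2] = (6)(-2) + (0)(2) = -12
A^3[2,1] = (0)(-2) + (6)(-1) = -6
A^3[2,2] = (0)(-2) + (6)(2) = 12
A^3 = 
  [-12, -12]
  [ -6,  12]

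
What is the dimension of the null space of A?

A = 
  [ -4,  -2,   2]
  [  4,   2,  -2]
nullity(A) = 2

Row reduce:
R2 → R2 + (1)·R1
REF = 
  [ -4,  -2,   2]
  [  0,   0,   0]
Pivot columns: 1 → 1 pivot.
rank(A) = 1, so nullity(A) = 3 - 1 = 2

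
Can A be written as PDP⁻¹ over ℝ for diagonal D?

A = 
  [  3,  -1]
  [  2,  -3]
Yes

tr(A) = 0, det(A) = -7
Characteristic polynomial: λ² - tr(A)λ + det(A) = λ² - 7
λ² - 7 = 0  ⇒  λ = (0 ± √((0)² - 4·(-7)))/2 = (0 ± √(28))/2
  = √7,  -√7
Eigenvalues: √7, -√7  (≈ 2.646, -2.646)
The two irrational eigenvalues are distinct (simple), so each has alg. mult. = geom. mult. = 1.
Sum of geometric multiplicities equals n, so A has n independent eigenvectors.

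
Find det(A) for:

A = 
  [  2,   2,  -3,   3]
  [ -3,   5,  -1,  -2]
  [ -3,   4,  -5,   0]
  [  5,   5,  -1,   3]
Cofactor expansion along row 1: det(A) = a₁₁M₁₁ - a₁₂M₁₂ + a₁₃M₁₃ - a₁₄M₁₄

M₁₁ = det[[5, -1, -2]; [4, -5, 0]; [5, -1, 3]]
  = (5)·((-5)(3) - (0)(-1)) - (-1)·((4)(3) - (0)(5)) + (-2)·((4)(-1) - (-5)(5))
  = (5)(-15) - (-1)(12) + (-2)(21)
  = -105
M₁₂ = det[[-3, -1, -2]; [-3, -5, 0]; [5, -1, 3]]
  = (-3)·((-5)(3) - (0)(-1)) - (-1)·((-3)(3) - (0)(5)) + (-2)·((-3)(-1) - (-5)(5))
  = (-3)(-15) - (-1)(-9) + (-2)(28)
  = -20
M₁₃ = det[[-3, 5, -2]; [-3, 4, 0]; [5, 5, 3]]
  = (-3)·((4)(3) - (0)(5)) - (5)·((-3)(3) - (0)(5)) + (-2)·((-3)(5) - (4)(5))
  = (-3)(12) - (5)(-9) + (-2)(-35)
  = 79
M₁₄ = det[[-3, 5, -1]; [-3, 4, -5]; [5, 5, -1]]
  = (-3)·((4)(-1) - (-5)(5)) - (5)·((-3)(-1) - (-5)(5)) + (-1)·((-3)(5) - (4)(5))
  = (-3)(21) - (5)(28) + (-1)(-35)
  = -168

det(A) = (2)(-105) - (2)(-20) + (-3)(79) - (3)(-168) = 97

det(A) = 97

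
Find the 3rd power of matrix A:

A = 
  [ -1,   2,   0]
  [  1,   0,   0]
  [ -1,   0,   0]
A^3 = 
  [ -5,   6,   0]
  [  3,  -2,   0]
  [ -3,   2,   0]

A² = A·A:
A²[1,1] = (-1)(-1) + (2)(1) + (0)(-1) = 3
A²[1,2] = (-1)(2) + (2)(0) + (0)(0) = -2
A²[1,3] = (-1)(0) + (2)(0) + (0)(0) = 0
A²[2,1] = (1)(-1) + (0)(1) + (0)(-1) = -1
A²[2,2] = (1)(2) + (0)(0) + (0)(0) = 2
A²[2,3] = (1)(0) + (0)(0) + (0)(0) = 0
A²[3,1] = (-1)(-1) + (0)(1) + (0)(-1) = 1
A²[3,2] = (-1)(2) + (0)(0) + (0)(0) = -2
A²[3,3] = (-1)(0) + (0)(0) + (0)(0) = 0
A² = 
  [  3,  -2,   0]
  [ -1,   2,   0]
  [  1,  -2,   0]

A^3 = A^2·A:
A^3[1,1] = (3)(-1) + (-2)(1) + (0)(-1) = -5
A^3[1,2] = (3)(2) + (-2)(0) + (0)(0) = 6
A^3[1,3] = (3)(0) + (-2)(0) + (0)(0) = 0
A^3[2,1] = (-1)(-1) + (2)(1) + (0)(-1) = 3
A^3[2,2] = (-1)(2) + (2)(0) + (0)(0) = -2
A^3[2,3] = (-1)(0) + (2)(0) + (0)(0) = 0
A^3[3,1] = (1)(-1) + (-2)(1) + (0)(-1) = -3
A^3[3,2] = (1)(2) + (-2)(0) + (0)(0) = 2
A^3[3,3] = (1)(0) + (-2)(0) + (0)(0) = 0
A^3 = 
  [ -5,   6,   0]
  [  3,  -2,   0]
  [ -3,   2,   0]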